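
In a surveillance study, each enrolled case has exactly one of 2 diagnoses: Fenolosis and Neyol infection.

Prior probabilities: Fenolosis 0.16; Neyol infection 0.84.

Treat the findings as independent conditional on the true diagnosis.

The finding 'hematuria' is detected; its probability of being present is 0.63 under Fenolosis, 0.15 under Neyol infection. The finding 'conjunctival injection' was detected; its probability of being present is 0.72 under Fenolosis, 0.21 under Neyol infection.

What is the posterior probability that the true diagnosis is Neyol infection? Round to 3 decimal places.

Multiply each prior by the joint likelihood of the evidence pattern:
  Fenolosis: 0.16 × 0.63 × 0.72 = 0.072576
  Neyol infection: 0.84 × 0.15 × 0.21 = 0.02646
Normalizing constant Z = 0.072576 + 0.02646 = 0.099036.
P(Neyol infection | evidence) = 0.02646 / 0.099036 ≈ 0.267.

0.267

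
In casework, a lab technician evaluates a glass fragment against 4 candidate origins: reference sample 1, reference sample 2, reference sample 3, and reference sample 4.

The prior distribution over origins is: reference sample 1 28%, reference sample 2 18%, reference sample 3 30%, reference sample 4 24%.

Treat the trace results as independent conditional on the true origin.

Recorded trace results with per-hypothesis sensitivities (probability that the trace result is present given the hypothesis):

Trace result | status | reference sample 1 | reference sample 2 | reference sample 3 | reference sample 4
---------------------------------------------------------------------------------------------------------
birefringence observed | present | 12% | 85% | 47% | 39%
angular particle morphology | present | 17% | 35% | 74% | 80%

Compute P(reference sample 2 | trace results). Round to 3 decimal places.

0.225

For each hypothesis, the unnormalized posterior weight is prior × product of the trace result likelihoods:
  reference sample 1: 0.28 × 0.12 × 0.17 = 0.005712
  reference sample 2: 0.18 × 0.85 × 0.35 = 0.05355
  reference sample 3: 0.30 × 0.47 × 0.74 = 0.10434
  reference sample 4: 0.24 × 0.39 × 0.80 = 0.07488
The unnormalized weights sum to 0.23848.
P(reference sample 2 | evidence) = 0.05355 / 0.23848 ≈ 0.225.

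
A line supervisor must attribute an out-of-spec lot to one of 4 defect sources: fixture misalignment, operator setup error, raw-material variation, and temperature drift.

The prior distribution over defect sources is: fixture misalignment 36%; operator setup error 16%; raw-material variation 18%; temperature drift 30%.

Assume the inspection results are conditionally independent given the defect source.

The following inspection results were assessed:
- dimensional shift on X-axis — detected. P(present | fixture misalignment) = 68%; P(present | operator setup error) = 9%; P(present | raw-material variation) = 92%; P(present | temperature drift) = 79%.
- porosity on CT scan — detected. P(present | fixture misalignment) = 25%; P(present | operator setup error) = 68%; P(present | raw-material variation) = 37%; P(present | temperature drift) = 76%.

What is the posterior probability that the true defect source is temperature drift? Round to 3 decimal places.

Multiply each prior by the joint likelihood of the inspection result pattern:
  fixture misalignment: 0.36 × 0.68 × 0.25 = 0.0612
  operator setup error: 0.16 × 0.09 × 0.68 = 0.009792
  raw-material variation: 0.18 × 0.92 × 0.37 = 0.061272
  temperature drift: 0.30 × 0.79 × 0.76 = 0.18012
Normalizing constant Z = 0.0612 + 0.009792 + 0.061272 + 0.18012 = 0.31238.
P(temperature drift | evidence) = 0.18012 / 0.31238 ≈ 0.577.

0.577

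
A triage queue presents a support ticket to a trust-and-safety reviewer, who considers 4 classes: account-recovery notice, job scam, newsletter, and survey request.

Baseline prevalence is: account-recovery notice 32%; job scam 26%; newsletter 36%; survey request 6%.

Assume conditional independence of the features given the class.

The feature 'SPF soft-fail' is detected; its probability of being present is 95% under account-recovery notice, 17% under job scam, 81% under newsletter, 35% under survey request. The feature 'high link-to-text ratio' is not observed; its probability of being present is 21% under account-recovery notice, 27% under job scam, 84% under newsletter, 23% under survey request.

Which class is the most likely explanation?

By Bayes' rule with conditional independence, the unnormalized weight for each hypothesis is prior × ∏ likelihoods (using 1 − P(present | H) for each absent feature):
  account-recovery notice: 0.32 × 0.95 × (1 − 0.21) = 0.24016
  job scam: 0.26 × 0.17 × (1 − 0.27) = 0.032266
  newsletter: 0.36 × 0.81 × (1 − 0.84) = 0.046656
  survey request: 0.06 × 0.35 × (1 − 0.23) = 0.01617
The unnormalized weights sum to 0.33525.
P(account-recovery notice | evidence) ≈ 0.24016 / 0.33525 ≈ 0.716
P(job scam | evidence) ≈ 0.032266 / 0.33525 ≈ 0.096
P(newsletter | evidence) ≈ 0.046656 / 0.33525 ≈ 0.139
P(survey request | evidence) ≈ 0.01617 / 0.33525 ≈ 0.048
The largest is 0.716, so account-recovery notice is most probable.

account-recovery notice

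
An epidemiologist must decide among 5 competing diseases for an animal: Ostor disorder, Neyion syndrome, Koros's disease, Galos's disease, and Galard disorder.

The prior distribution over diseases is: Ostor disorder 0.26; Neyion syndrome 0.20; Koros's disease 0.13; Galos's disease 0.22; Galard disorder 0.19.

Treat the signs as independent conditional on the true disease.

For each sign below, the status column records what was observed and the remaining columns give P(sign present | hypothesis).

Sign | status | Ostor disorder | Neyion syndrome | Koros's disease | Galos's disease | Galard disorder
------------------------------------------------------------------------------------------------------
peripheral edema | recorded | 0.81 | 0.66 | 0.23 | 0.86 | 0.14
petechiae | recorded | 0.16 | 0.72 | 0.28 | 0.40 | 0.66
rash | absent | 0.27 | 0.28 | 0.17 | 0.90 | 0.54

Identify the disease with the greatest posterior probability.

By Bayes' rule with conditional independence, the unnormalized weight for each hypothesis is prior × ∏ likelihoods (using 1 − P(present | H) for each absent sign):
  Ostor disorder: 0.26 × 0.81 × 0.16 × (1 − 0.27) = 0.024598
  Neyion syndrome: 0.20 × 0.66 × 0.72 × (1 − 0.28) = 0.068429
  Koros's disease: 0.13 × 0.23 × 0.28 × (1 − 0.17) = 0.0069488
  Galos's disease: 0.22 × 0.86 × 0.40 × (1 − 0.90) = 0.007568
  Galard disorder: 0.19 × 0.14 × 0.66 × (1 − 0.54) = 0.0080758
The unnormalized weights sum to 0.11562.
P(Ostor disorder | evidence) ≈ 0.024598 / 0.11562 ≈ 0.213
P(Neyion syndrome | evidence) ≈ 0.068429 / 0.11562 ≈ 0.592
P(Koros's disease | evidence) ≈ 0.0069488 / 0.11562 ≈ 0.060
P(Galos's disease | evidence) ≈ 0.007568 / 0.11562 ≈ 0.065
P(Galard disorder | evidence) ≈ 0.0080758 / 0.11562 ≈ 0.070
The largest is 0.592, so Neyion syndrome is most probable.

Neyion syndrome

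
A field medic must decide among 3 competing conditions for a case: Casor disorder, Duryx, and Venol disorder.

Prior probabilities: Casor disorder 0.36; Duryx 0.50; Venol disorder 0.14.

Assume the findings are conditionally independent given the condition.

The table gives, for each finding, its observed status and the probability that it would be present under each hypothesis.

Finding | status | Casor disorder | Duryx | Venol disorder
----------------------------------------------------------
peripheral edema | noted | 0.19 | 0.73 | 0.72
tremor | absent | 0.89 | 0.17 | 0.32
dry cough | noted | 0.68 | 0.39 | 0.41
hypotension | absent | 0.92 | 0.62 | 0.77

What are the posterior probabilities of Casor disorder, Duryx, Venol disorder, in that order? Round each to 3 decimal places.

0.008, 0.867, 0.125

For each hypothesis, the unnormalized posterior weight is prior × product of the finding likelihoods (using 1 − P(present | H) for each absent finding):
  Casor disorder: 0.36 × 0.19 × (1 − 0.89) × 0.68 × (1 − 0.92) = 0.00040931
  Duryx: 0.50 × 0.73 × (1 − 0.17) × 0.39 × (1 − 0.62) = 0.044897
  Venol disorder: 0.14 × 0.72 × (1 − 0.32) × 0.41 × (1 − 0.77) = 0.0064637
Marginal likelihood of the evidence = 0.05177.
P(Casor disorder | evidence) = 0.00040931 / 0.05177 ≈ 0.008
P(Duryx | evidence) = 0.044897 / 0.05177 ≈ 0.867
P(Venol disorder | evidence) = 0.0064637 / 0.05177 ≈ 0.125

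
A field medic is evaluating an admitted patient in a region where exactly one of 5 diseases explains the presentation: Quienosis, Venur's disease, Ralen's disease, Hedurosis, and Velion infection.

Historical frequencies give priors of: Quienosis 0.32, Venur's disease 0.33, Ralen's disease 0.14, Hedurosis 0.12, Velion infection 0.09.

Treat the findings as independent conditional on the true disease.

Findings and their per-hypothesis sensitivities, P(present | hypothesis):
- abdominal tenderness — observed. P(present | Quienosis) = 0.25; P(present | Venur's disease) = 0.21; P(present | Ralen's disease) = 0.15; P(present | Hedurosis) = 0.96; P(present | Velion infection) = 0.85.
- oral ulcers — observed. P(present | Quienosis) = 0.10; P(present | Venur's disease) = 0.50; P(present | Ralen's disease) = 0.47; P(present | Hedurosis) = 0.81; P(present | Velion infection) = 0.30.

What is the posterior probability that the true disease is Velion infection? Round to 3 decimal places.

Multiply each prior by the joint likelihood of the evidence pattern:
  Quienosis: 0.32 × 0.25 × 0.10 = 0.008
  Venur's disease: 0.33 × 0.21 × 0.50 = 0.03465
  Ralen's disease: 0.14 × 0.15 × 0.47 = 0.00987
  Hedurosis: 0.12 × 0.96 × 0.81 = 0.093312
  Velion infection: 0.09 × 0.85 × 0.30 = 0.02295
The unnormalized weights sum to 0.16878.
P(Velion infection | evidence) = 0.02295 / 0.16878 ≈ 0.136.

0.136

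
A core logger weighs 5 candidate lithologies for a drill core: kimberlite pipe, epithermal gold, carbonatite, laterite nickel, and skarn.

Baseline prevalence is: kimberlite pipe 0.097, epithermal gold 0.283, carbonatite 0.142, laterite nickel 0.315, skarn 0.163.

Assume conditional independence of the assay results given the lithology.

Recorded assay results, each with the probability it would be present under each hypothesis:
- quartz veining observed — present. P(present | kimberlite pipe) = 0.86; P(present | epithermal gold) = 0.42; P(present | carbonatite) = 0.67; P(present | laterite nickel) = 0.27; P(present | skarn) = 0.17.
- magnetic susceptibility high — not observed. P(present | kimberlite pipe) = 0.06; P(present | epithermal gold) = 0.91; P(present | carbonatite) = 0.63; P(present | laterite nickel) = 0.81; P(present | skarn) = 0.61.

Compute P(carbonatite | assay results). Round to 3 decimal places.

Multiply each prior by the joint likelihood of the assay result pattern (using 1 − P(present | H) for each absent assay result):
  kimberlite pipe: 0.097 × 0.86 × (1 − 0.06) = 0.078415
  epithermal gold: 0.283 × 0.42 × (1 − 0.91) = 0.010697
  carbonatite: 0.142 × 0.67 × (1 − 0.63) = 0.035202
  laterite nickel: 0.315 × 0.27 × (1 − 0.81) = 0.016159
  skarn: 0.163 × 0.17 × (1 − 0.61) = 0.010807
Marginal likelihood of the evidence = 0.15128.
P(carbonatite | evidence) = 0.035202 / 0.15128 ≈ 0.233.

0.233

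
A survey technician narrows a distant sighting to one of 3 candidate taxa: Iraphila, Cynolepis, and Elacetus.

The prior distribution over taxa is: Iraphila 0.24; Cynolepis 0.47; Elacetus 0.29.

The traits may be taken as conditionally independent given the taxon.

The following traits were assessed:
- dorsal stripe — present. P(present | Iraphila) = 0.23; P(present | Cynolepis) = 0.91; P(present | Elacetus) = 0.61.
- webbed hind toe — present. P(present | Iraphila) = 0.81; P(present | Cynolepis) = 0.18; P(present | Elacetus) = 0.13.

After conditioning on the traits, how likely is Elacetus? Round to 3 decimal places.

0.159

For each hypothesis, the unnormalized posterior weight is prior × product of the trait likelihoods:
  Iraphila: 0.24 × 0.23 × 0.81 = 0.044712
  Cynolepis: 0.47 × 0.91 × 0.18 = 0.076986
  Elacetus: 0.29 × 0.61 × 0.13 = 0.022997
Marginal likelihood of the evidence = 0.14469.
P(Elacetus | evidence) = 0.022997 / 0.14469 ≈ 0.159.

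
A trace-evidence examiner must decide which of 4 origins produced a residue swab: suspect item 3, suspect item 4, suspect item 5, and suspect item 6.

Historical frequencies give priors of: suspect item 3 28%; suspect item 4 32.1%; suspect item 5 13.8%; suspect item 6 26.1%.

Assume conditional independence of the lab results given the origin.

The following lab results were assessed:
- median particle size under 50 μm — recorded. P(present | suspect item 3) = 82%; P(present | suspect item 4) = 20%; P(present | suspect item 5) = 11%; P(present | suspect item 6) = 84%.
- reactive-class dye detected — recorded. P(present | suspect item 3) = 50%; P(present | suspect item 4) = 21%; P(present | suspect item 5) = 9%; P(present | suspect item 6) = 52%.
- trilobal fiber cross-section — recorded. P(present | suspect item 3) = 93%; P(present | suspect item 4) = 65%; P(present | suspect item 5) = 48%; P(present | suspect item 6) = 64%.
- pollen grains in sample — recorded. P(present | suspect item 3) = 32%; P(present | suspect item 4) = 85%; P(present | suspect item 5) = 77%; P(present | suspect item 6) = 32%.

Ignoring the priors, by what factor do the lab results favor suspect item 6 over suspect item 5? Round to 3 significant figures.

Take the product of per-lab result likelihoods under each hypothesis, then divide.
  suspect item 6: 0.84 × 0.52 × 0.64 × 0.32 = 0.089457
  suspect item 5: 0.11 × 0.09 × 0.48 × 0.77 = 0.003659
Bayes factor = 0.089457 / 0.003659 ≈ 24.4

24.4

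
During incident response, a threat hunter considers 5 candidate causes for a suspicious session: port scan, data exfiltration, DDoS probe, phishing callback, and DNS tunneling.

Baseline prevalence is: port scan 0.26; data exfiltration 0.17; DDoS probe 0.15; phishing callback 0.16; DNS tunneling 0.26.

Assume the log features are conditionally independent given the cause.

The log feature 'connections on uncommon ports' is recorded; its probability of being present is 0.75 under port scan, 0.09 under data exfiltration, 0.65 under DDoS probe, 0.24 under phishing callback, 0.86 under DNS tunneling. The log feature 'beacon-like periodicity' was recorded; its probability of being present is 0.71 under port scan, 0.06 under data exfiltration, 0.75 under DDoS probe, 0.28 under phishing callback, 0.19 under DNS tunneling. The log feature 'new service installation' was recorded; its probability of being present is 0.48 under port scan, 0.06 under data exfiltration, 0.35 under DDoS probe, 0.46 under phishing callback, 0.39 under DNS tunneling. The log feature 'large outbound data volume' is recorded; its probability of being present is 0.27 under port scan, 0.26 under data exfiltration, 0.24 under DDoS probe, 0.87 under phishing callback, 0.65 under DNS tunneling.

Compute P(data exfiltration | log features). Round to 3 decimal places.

0.000

Multiply each prior by the joint likelihood of the log feature pattern:
  port scan: 0.26 × 0.75 × 0.71 × 0.48 × 0.27 = 0.017943
  data exfiltration: 0.17 × 0.09 × 0.06 × 0.06 × 0.26 = 1.4321e-05
  DDoS probe: 0.15 × 0.65 × 0.75 × 0.35 × 0.24 = 0.0061425
  phishing callback: 0.16 × 0.24 × 0.28 × 0.46 × 0.87 = 0.004303
  DNS tunneling: 0.26 × 0.86 × 0.19 × 0.39 × 0.65 = 0.01077
The unnormalized weights sum to 0.039173.
P(data exfiltration | evidence) = 1.4321e-05 / 0.039173 ≈ 0.000.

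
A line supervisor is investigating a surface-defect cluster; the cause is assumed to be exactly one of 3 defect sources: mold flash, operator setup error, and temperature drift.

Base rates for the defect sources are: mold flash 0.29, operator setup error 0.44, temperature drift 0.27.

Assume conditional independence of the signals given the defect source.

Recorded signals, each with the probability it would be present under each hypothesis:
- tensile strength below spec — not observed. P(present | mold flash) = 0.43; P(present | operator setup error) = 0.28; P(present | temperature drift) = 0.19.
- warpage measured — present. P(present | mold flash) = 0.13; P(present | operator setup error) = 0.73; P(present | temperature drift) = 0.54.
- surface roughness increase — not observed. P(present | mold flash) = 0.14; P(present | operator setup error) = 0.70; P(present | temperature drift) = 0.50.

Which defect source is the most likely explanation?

operator setup error

By Bayes' rule with conditional independence, the unnormalized weight for each hypothesis is prior × ∏ likelihoods (using 1 − P(present | H) for each absent signal):
  mold flash: 0.29 × (1 − 0.43) × 0.13 × (1 − 0.14) = 0.018481
  operator setup error: 0.44 × (1 − 0.28) × 0.73 × (1 − 0.70) = 0.069379
  temperature drift: 0.27 × (1 − 0.19) × 0.54 × (1 − 0.50) = 0.059049
The unnormalized weights sum to 0.14691.
P(mold flash | evidence) ≈ 0.018481 / 0.14691 ≈ 0.126
P(operator setup error | evidence) ≈ 0.069379 / 0.14691 ≈ 0.472
P(temperature drift | evidence) ≈ 0.059049 / 0.14691 ≈ 0.402
The largest is 0.472, so operator setup error is most probable.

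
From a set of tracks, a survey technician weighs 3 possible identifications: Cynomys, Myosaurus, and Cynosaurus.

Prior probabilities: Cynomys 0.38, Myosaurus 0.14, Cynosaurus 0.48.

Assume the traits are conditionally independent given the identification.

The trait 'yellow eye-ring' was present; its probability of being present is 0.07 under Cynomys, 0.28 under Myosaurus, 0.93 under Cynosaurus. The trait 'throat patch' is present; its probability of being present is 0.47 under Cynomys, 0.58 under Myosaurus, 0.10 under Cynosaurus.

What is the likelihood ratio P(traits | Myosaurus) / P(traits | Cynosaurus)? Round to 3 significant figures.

Take the product of per-trait likelihoods under each hypothesis, then divide.
  Myosaurus: 0.28 × 0.58 = 0.1624
  Cynosaurus: 0.93 × 0.10 = 0.093
Bayes factor = 0.1624 / 0.093 ≈ 1.75

1.75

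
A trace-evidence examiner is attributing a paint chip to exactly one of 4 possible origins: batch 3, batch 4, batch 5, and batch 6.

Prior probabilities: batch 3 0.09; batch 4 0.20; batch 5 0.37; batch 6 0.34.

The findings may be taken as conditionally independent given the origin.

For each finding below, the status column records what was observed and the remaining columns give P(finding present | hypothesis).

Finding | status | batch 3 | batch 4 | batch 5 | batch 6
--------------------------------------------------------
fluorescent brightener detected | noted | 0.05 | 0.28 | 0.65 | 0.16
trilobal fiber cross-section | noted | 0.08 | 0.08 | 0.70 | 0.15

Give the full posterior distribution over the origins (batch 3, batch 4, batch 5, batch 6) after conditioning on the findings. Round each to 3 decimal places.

For each hypothesis, the unnormalized posterior weight is prior × product of the finding likelihoods:
  batch 3: 0.09 × 0.05 × 0.08 = 0.00036
  batch 4: 0.20 × 0.28 × 0.08 = 0.00448
  batch 5: 0.37 × 0.65 × 0.70 = 0.16835
  batch 6: 0.34 × 0.16 × 0.15 = 0.00816
Marginal likelihood of the evidence = 0.18135.
P(batch 3 | evidence) = 0.00036 / 0.18135 ≈ 0.002
P(batch 4 | evidence) = 0.00448 / 0.18135 ≈ 0.025
P(batch 5 | evidence) = 0.16835 / 0.18135 ≈ 0.928
P(batch 6 | evidence) = 0.00816 / 0.18135 ≈ 0.045

0.002, 0.025, 0.928, 0.045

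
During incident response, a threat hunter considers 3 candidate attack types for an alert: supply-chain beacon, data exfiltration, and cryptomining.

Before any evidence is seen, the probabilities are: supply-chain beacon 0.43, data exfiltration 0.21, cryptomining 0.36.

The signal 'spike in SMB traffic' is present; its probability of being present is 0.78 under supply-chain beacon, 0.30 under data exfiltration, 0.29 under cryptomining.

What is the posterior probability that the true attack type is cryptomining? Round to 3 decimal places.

0.208

For each hypothesis, the unnormalized posterior weight is prior × likelihood:
  supply-chain beacon: 0.43 × 0.78 = 0.3354
  data exfiltration: 0.21 × 0.30 = 0.063
  cryptomining: 0.36 × 0.29 = 0.1044
Marginal likelihood of the evidence = 0.5028.
P(cryptomining | evidence) = 0.1044 / 0.5028 ≈ 0.208.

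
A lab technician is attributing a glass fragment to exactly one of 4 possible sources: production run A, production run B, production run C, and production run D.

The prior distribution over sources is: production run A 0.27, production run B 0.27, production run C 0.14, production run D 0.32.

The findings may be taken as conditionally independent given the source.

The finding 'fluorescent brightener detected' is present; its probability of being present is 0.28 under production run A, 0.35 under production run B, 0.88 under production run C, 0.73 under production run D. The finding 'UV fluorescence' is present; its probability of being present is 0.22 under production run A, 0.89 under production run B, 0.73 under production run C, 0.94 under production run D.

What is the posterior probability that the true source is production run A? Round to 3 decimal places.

For each hypothesis, the unnormalized posterior weight is prior × product of the finding likelihoods:
  production run A: 0.27 × 0.28 × 0.22 = 0.016632
  production run B: 0.27 × 0.35 × 0.89 = 0.084105
  production run C: 0.14 × 0.88 × 0.73 = 0.089936
  production run D: 0.32 × 0.73 × 0.94 = 0.21958
Normalizing constant Z = 0.016632 + 0.084105 + 0.089936 + 0.21958 = 0.41026.
P(production run A | evidence) = 0.016632 / 0.41026 ≈ 0.041.

0.041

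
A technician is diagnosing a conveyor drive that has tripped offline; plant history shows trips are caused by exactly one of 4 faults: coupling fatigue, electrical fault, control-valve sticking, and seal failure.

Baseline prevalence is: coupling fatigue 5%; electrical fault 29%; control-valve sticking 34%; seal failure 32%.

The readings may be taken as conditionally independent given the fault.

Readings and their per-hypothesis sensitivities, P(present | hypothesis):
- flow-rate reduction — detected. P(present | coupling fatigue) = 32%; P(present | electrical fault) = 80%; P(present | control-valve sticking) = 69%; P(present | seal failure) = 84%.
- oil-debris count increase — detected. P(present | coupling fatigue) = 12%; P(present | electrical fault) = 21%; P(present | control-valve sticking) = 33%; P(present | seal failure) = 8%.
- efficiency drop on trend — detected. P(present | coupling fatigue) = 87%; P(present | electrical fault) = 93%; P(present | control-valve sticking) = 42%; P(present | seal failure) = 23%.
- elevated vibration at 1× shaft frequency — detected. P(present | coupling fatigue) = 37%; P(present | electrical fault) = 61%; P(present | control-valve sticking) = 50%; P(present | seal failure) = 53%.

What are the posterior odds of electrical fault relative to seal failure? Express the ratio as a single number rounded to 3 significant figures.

10.5

Posterior odds equal prior odds times the likelihood ratio; only the two competing hypotheses matter.
  electrical fault: 0.29 × 0.80 × 0.21 × 0.93 × 0.61 = 0.027639
  seal failure: 0.32 × 0.84 × 0.08 × 0.23 × 0.53 = 0.0026213
Odds(electrical fault : seal failure) = 0.027639 / 0.0026213 ≈ 10.5.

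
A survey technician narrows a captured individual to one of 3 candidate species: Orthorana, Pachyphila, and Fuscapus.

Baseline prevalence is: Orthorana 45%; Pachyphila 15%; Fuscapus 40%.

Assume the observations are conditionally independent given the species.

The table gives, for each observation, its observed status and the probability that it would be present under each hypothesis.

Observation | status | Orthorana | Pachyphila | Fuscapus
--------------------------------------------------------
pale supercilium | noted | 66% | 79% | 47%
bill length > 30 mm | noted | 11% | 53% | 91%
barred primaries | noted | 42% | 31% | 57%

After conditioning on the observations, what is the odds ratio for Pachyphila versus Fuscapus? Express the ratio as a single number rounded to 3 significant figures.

Unnormalized posterior weight (prior times the observation likelihoods) for each of the two hypotheses:
  Pachyphila: 0.15 × 0.79 × 0.53 × 0.31 = 0.01947
  Fuscapus: 0.40 × 0.47 × 0.91 × 0.57 = 0.097516
Posterior odds = 0.01947 / 0.097516 ≈ 0.200.

0.200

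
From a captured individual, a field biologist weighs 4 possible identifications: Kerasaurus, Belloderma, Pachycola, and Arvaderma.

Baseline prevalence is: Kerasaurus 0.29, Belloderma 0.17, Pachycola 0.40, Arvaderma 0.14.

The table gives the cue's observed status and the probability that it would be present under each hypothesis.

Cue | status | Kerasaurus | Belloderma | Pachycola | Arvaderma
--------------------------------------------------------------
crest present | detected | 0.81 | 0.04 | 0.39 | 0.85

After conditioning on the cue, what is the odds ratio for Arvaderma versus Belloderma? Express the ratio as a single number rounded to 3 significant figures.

The normalizing constant cancels in an odds ratio, so compute prior × likelihood for the two hypotheses only:
  Arvaderma: 0.14 × 0.85 = 0.119
  Belloderma: 0.17 × 0.04 = 0.0068
Posterior odds = 0.119 / 0.0068 ≈ 17.5.

17.5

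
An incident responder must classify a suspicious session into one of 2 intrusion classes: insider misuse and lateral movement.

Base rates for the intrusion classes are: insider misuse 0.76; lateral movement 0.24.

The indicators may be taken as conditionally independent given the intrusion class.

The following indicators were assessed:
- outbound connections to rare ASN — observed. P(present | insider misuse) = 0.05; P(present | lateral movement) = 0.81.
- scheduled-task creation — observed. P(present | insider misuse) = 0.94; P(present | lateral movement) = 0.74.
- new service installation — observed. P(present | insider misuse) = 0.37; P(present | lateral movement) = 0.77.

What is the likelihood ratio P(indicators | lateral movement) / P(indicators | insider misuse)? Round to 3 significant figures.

26.5

Joint likelihood of the indicator pattern under each hypothesis:
  lateral movement: 0.81 × 0.74 × 0.77 = 0.46154
  insider misuse: 0.05 × 0.94 × 0.37 = 0.01739
Bayes factor = 0.46154 / 0.01739 ≈ 26.5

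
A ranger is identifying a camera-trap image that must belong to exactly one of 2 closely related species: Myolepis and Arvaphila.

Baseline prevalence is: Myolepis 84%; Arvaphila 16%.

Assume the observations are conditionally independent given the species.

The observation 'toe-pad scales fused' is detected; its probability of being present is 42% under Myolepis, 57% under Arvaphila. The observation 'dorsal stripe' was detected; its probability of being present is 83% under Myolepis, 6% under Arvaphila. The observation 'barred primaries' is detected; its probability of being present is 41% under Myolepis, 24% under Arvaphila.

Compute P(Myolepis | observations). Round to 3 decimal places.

For each hypothesis, the unnormalized posterior weight is prior × product of the observation likelihoods:
  Myolepis: 0.84 × 0.42 × 0.83 × 0.41 = 0.12006
  Arvaphila: 0.16 × 0.57 × 0.06 × 0.24 = 0.0013133
The unnormalized weights sum to 0.12137.
P(Myolepis | evidence) = 0.12006 / 0.12137 ≈ 0.989.

0.989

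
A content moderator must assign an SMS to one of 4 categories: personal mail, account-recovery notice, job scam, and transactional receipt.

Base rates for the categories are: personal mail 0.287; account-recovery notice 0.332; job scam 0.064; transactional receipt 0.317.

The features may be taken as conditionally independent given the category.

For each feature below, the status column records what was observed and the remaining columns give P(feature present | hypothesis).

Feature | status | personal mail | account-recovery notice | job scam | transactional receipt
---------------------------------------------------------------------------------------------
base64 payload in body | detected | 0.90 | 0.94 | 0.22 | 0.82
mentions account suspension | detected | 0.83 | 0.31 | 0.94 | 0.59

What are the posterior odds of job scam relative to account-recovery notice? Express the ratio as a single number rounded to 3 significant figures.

0.137

Unnormalized posterior weight (prior times the feature likelihoods) for each of the two hypotheses:
  job scam: 0.064 × 0.22 × 0.94 = 0.013235
  account-recovery notice: 0.332 × 0.94 × 0.31 = 0.096745
Posterior odds = 0.013235 / 0.096745 ≈ 0.137.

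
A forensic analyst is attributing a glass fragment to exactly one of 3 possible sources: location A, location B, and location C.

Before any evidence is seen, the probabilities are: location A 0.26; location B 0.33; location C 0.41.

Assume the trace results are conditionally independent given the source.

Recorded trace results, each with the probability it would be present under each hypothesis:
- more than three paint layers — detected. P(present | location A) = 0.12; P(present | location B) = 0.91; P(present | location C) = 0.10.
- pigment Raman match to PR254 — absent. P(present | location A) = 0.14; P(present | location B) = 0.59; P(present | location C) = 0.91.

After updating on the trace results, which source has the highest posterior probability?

Multiply each prior by the joint likelihood of the trace result pattern (using 1 − P(present | H) for each absent trace result):
  location A: 0.26 × 0.12 × (1 − 0.14) = 0.026832
  location B: 0.33 × 0.91 × (1 − 0.59) = 0.12312
  location C: 0.41 × 0.10 × (1 − 0.91) = 0.00369
The unnormalized weights sum to 0.15365.
P(location A | evidence) ≈ 0.026832 / 0.15365 ≈ 0.175
P(location B | evidence) ≈ 0.12312 / 0.15365 ≈ 0.801
P(location C | evidence) ≈ 0.00369 / 0.15365 ≈ 0.024
The largest is 0.801, so location B is most probable.

location B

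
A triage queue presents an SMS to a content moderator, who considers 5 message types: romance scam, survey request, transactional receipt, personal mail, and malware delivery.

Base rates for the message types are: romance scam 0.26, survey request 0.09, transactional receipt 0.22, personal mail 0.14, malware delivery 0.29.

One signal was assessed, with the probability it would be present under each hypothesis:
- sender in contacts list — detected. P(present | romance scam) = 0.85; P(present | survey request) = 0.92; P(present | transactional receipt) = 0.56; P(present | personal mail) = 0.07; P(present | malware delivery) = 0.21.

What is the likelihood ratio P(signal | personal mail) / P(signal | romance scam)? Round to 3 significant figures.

0.0824

Likelihood of this signal under each hypothesis:
  personal mail: 0.07
  romance scam: 0.85
Bayes factor = 0.07 / 0.85 ≈ 0.0824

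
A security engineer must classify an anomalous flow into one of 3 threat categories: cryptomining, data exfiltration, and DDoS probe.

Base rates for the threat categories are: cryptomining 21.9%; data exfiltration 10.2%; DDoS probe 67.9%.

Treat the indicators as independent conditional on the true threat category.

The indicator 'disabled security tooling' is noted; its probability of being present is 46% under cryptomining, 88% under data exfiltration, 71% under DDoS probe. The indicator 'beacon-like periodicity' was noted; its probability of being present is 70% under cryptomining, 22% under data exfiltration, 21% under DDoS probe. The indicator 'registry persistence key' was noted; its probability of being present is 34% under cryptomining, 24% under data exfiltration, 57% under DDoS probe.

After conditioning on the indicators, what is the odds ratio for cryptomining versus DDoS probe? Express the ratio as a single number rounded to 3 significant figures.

Unnormalized posterior weight (prior times the indicator likelihoods) for each of the two hypotheses:
  cryptomining: 0.219 × 0.46 × 0.70 × 0.34 = 0.023976
  DDoS probe: 0.679 × 0.71 × 0.21 × 0.57 = 0.057706
Odds(cryptomining : DDoS probe) = 0.023976 / 0.057706 ≈ 0.415.

0.415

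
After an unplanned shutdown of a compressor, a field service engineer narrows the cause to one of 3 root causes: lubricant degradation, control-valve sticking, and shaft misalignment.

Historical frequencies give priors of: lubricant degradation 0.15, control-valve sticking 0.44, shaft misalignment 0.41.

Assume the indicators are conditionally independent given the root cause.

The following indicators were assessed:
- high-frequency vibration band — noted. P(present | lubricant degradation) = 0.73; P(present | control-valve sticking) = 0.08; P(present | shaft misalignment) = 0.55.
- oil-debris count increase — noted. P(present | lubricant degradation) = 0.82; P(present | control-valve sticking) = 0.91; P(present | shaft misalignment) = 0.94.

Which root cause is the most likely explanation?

shaft misalignment

By Bayes' rule with conditional independence, the unnormalized weight for each hypothesis is prior × ∏ likelihoods:
  lubricant degradation: 0.15 × 0.73 × 0.82 = 0.08979
  control-valve sticking: 0.44 × 0.08 × 0.91 = 0.032032
  shaft misalignment: 0.41 × 0.55 × 0.94 = 0.21197
Normalizing constant Z = 0.08979 + 0.032032 + 0.21197 = 0.33379.
P(lubricant degradation | evidence) ≈ 0.08979 / 0.33379 ≈ 0.269
P(control-valve sticking | evidence) ≈ 0.032032 / 0.33379 ≈ 0.096
P(shaft misalignment | evidence) ≈ 0.21197 / 0.33379 ≈ 0.635
The largest is 0.635, so shaft misalignment is most probable.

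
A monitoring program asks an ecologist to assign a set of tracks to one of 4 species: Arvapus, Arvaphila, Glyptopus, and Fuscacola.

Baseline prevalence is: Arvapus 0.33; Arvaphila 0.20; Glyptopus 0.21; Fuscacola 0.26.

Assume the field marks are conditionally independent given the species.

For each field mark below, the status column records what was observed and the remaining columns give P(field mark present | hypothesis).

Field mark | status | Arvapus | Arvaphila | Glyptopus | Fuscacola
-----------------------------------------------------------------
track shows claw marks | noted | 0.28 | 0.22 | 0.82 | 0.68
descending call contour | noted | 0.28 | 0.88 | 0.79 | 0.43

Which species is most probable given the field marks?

Glyptopus

For each hypothesis, the unnormalized posterior weight is prior × product of the field mark likelihoods:
  Arvapus: 0.33 × 0.28 × 0.28 = 0.025872
  Arvaphila: 0.20 × 0.22 × 0.88 = 0.03872
  Glyptopus: 0.21 × 0.82 × 0.79 = 0.13604
  Fuscacola: 0.26 × 0.68 × 0.43 = 0.076024
Marginal likelihood of the evidence = 0.27665.
P(Arvapus | evidence) ≈ 0.025872 / 0.27665 ≈ 0.094
P(Arvaphila | evidence) ≈ 0.03872 / 0.27665 ≈ 0.140
P(Glyptopus | evidence) ≈ 0.13604 / 0.27665 ≈ 0.492
P(Fuscacola | evidence) ≈ 0.076024 / 0.27665 ≈ 0.275
The largest is 0.492, so Glyptopus is most probable.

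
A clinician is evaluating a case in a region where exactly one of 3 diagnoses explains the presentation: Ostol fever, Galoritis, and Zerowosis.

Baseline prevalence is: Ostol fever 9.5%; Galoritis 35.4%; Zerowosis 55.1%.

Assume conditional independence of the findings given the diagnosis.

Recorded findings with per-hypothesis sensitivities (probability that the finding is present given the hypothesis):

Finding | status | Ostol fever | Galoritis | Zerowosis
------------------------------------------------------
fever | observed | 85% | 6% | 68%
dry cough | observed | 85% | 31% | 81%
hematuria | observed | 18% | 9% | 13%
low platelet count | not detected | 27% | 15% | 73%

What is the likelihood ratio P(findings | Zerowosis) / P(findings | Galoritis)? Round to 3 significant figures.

13.6

The Bayes factor is the ratio of the joint likelihoods of the evidence pattern under the two hypotheses (using 1 − P(present | H) for each absent finding).
  Zerowosis: 0.68 × 0.81 × 0.13 × (1 − 0.73) = 0.019333
  Galoritis: 0.06 × 0.31 × 0.09 × (1 − 0.15) = 0.0014229
Bayes factor = 0.019333 / 0.0014229 ≈ 13.6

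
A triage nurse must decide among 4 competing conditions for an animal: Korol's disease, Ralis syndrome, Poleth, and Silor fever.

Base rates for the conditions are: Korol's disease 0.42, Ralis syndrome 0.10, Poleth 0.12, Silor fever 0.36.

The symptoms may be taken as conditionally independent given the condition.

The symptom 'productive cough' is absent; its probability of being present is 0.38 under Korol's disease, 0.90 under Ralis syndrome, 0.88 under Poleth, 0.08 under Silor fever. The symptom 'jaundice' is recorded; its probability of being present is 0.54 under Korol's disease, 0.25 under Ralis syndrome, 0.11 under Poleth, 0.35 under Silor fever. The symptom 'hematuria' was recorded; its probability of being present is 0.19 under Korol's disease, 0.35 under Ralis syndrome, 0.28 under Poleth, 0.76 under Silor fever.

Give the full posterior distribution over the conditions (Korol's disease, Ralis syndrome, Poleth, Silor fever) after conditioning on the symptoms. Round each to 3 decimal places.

0.230, 0.008, 0.004, 0.759

By Bayes' rule with conditional independence, the unnormalized weight for each hypothesis is prior × ∏ likelihoods (using 1 − P(present | H) for each absent symptom):
  Korol's disease: 0.42 × (1 − 0.38) × 0.54 × 0.19 = 0.026717
  Ralis syndrome: 0.10 × (1 − 0.90) × 0.25 × 0.35 = 0.000875
  Poleth: 0.12 × (1 − 0.88) × 0.11 × 0.28 = 0.00044352
  Silor fever: 0.36 × (1 − 0.08) × 0.35 × 0.76 = 0.088099
The unnormalized weights sum to 0.11613.
P(Korol's disease | evidence) = 0.026717 / 0.11613 ≈ 0.230
P(Ralis syndrome | evidence) = 0.000875 / 0.11613 ≈ 0.008
P(Poleth | evidence) = 0.00044352 / 0.11613 ≈ 0.004
P(Silor fever | evidence) = 0.088099 / 0.11613 ≈ 0.759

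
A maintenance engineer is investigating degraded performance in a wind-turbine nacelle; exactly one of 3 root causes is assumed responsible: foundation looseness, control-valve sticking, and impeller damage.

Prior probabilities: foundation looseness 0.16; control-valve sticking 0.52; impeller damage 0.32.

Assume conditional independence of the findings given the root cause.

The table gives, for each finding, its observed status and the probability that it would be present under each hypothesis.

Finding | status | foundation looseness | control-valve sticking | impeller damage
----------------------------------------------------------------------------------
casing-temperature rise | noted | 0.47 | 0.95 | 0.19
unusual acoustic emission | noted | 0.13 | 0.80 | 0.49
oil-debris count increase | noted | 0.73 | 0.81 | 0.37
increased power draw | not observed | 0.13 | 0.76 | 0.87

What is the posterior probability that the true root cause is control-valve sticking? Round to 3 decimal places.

0.910

Multiply each prior by the joint likelihood of the evidence pattern (using 1 − P(present | H) for each absent finding):
  foundation looseness: 0.16 × 0.47 × 0.13 × 0.73 × (1 − 0.13) = 0.0062087
  control-valve sticking: 0.52 × 0.95 × 0.80 × 0.81 × (1 − 0.76) = 0.076827
  impeller damage: 0.32 × 0.19 × 0.49 × 0.37 × (1 − 0.87) = 0.001433
Normalizing constant Z = 0.0062087 + 0.076827 + 0.001433 = 0.084469.
P(control-valve sticking | evidence) = 0.076827 / 0.084469 ≈ 0.910.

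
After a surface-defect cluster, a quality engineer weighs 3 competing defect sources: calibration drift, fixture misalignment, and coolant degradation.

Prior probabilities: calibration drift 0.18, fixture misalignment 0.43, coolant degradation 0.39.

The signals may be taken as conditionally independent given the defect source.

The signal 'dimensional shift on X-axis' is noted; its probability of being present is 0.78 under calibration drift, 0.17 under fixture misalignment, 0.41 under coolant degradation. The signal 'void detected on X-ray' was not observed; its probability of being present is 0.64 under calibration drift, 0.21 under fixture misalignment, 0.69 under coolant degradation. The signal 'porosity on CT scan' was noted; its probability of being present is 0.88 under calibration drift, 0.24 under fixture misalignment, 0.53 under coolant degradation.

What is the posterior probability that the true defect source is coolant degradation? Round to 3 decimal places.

Multiply each prior by the joint likelihood of the signal pattern (using 1 − P(present | H) for each absent signal):
  calibration drift: 0.18 × 0.78 × (1 − 0.64) × 0.88 = 0.044479
  fixture misalignment: 0.43 × 0.17 × (1 − 0.21) × 0.24 = 0.01386
  coolant degradation: 0.39 × 0.41 × (1 − 0.69) × 0.53 = 0.026272
Normalizing constant Z = 0.044479 + 0.01386 + 0.026272 = 0.08461.
P(coolant degradation | evidence) = 0.026272 / 0.08461 ≈ 0.311.

0.311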